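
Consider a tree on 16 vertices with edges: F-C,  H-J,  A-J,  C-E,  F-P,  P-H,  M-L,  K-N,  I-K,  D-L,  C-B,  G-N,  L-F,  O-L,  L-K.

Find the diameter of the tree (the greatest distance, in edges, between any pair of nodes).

Starting from G, a farthest node is A at distance 8.
One longest path: G–N–K–L–F–P–H–J–A.
So the diameter is 8.

8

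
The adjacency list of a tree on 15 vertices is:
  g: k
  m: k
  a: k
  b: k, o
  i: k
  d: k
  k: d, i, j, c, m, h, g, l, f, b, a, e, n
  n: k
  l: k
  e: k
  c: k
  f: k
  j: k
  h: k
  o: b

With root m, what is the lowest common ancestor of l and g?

k

l's ancestor chain is l, k, m and g's is g, k, m; they first meet at k.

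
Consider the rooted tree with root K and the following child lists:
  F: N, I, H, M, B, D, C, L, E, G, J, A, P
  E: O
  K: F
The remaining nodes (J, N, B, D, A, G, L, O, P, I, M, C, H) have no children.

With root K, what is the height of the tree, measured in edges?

3

A deepest node is O, reached by K-F-E-O.
That path has 3 edges, so the height is 3.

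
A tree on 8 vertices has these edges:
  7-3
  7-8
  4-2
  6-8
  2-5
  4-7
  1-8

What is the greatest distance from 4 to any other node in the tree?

The node farthest from 4 is 1 (6 also at distance 3), via 4-7-8-1 — 3 edges.

3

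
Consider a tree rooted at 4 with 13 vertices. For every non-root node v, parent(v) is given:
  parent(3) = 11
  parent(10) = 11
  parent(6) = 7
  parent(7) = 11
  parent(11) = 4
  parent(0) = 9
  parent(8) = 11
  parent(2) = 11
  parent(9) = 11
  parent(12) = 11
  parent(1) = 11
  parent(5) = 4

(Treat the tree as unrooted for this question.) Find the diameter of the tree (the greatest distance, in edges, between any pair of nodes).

BFS from 6 reaches 0 last, at distance 4; BFS from 0 confirms no node is farther.
Path: 6–7–11–9–0.

4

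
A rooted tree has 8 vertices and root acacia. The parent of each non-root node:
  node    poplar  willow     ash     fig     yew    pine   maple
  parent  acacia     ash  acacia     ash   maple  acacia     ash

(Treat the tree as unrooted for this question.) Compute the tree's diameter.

4

A longest path is poplar-acacia-ash-maple-yew, with 4 edges.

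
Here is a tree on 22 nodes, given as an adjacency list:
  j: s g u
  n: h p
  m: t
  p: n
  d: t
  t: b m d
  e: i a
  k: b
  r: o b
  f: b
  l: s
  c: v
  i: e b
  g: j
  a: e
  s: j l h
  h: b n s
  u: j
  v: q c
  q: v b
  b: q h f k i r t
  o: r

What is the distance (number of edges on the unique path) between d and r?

3

d - t - b - r: 3 edges.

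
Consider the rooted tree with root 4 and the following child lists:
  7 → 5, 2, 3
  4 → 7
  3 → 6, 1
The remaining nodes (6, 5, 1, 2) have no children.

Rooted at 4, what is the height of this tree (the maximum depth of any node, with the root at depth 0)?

3

A deepest node is 1, reached by 4–7–3–1.
That path has 3 edges, so the height is 3.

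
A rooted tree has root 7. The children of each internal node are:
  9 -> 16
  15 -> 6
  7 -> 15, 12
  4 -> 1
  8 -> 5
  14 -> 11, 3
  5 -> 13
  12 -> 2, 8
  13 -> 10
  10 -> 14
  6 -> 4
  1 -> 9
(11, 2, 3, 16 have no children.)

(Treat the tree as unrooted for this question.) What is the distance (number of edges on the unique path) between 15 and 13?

15–7–12–8–5–13: 5 edges.

5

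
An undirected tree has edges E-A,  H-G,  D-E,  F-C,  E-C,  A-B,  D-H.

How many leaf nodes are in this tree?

Exactly 3 nodes have a single neighbour: B, F, G.

3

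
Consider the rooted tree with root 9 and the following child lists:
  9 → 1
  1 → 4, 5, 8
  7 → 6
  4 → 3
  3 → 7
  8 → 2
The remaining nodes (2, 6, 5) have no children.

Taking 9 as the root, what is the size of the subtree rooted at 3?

3

Descendants of 3 (including itself): 3, 7, 6. That's 3.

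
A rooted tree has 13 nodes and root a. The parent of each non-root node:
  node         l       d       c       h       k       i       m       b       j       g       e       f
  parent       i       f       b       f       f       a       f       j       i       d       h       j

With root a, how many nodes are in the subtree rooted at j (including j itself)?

j's subtree: {j, f, b, h, d, k, m, c, e, g}, size 10.

10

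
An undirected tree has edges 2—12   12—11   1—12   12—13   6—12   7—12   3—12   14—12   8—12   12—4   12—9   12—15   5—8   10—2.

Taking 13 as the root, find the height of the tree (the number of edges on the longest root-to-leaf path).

3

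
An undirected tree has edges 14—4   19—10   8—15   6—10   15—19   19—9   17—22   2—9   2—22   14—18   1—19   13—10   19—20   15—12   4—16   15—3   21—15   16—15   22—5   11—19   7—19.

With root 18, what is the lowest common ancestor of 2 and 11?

Path 2→root: 2 9 19 15 16 4 14 18; path 11→root: 11 19 15 16 4 14 18.
First common node: 19.

19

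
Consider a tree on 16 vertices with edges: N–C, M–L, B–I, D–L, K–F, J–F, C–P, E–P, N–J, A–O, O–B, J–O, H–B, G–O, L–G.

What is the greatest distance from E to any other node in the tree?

8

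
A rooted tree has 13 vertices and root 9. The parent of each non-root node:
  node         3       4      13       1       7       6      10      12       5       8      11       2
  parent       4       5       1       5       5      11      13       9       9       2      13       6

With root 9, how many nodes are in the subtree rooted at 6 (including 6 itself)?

3

6's subtree: {6, 2, 8}, size 3.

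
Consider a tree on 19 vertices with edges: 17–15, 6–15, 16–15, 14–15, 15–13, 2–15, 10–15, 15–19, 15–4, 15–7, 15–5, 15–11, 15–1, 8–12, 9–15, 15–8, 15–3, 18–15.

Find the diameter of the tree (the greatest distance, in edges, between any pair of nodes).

3

A longest path is 12 - 8 - 15 - 6, with 3 edges.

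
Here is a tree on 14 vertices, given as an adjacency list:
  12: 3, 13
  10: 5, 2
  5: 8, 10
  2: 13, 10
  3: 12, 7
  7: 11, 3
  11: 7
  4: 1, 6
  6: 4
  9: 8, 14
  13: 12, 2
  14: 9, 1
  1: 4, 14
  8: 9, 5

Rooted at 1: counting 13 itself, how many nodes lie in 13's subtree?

The subtree rooted at 13 contains: 13, 12, 3, 7, 11 — 5 nodes.

5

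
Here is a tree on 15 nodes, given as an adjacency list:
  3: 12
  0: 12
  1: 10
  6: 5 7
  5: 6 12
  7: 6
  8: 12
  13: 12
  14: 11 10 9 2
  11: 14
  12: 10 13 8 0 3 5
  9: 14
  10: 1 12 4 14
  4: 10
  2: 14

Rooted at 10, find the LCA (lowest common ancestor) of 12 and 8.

12's ancestor chain is 12, 10 and 8's is 8, 12, 10; they first meet at 12.

12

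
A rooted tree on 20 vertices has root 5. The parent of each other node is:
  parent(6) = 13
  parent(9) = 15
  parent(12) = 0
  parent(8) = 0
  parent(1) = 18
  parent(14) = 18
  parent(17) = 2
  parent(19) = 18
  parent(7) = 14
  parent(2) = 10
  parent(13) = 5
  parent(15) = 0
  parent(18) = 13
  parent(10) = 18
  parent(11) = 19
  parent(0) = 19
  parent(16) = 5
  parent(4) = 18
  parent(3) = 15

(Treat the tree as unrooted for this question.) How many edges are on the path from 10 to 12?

Walking from 10: 10 – 18 – 19 – 0 – 12. Length 4.

4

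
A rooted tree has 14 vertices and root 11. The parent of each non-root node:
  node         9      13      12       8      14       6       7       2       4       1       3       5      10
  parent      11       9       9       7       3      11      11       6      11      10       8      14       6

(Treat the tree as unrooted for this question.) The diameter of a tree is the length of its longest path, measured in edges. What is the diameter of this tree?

A longest path is 5 – 14 – 3 – 8 – 7 – 11 – 6 – 10 – 1, with 8 edges.

8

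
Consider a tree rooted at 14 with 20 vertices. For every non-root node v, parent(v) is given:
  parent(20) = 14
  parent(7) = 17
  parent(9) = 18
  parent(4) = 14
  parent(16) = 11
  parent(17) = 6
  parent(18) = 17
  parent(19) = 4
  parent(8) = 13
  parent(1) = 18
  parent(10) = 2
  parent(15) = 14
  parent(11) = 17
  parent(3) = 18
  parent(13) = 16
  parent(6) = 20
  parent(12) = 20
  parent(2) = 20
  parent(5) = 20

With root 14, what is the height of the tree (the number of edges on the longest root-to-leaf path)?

The longest root-to-leaf path is 14–20–6–17–11–16–13–8 (7 edges).

7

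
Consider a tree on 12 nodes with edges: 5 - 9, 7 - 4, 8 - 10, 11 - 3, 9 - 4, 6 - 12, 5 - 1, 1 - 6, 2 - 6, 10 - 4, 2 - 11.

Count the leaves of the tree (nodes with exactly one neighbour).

The leaves are 3, 7, 8, 12.
That is 4 leaves.

4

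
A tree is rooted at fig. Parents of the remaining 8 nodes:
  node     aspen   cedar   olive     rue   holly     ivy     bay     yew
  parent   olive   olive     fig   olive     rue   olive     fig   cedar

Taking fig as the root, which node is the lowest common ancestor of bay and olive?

fig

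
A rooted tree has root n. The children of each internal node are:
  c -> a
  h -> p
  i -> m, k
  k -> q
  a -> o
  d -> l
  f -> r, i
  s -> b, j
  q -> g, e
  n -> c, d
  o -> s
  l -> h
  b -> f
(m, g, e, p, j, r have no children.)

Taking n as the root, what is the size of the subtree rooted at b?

9

The subtree rooted at b contains: b, f, i, r, k, m, q, g, e — 9 nodes.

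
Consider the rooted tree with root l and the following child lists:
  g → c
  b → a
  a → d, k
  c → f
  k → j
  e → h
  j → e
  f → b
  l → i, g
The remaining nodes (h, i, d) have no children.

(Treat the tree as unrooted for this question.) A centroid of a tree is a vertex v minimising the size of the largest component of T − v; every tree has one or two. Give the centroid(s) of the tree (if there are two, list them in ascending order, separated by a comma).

a, b

If a is removed the pieces have sizes 6, 4, 1, all ≤ ⌊12/2⌋ = 6.
b is adjacent to a and is also a centroid (the largest component after removing it is likewise 6).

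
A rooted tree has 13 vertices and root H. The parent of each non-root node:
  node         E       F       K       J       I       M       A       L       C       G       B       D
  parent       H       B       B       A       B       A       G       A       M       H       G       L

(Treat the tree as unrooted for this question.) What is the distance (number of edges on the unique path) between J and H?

3

J - A - G - H: 3 edges.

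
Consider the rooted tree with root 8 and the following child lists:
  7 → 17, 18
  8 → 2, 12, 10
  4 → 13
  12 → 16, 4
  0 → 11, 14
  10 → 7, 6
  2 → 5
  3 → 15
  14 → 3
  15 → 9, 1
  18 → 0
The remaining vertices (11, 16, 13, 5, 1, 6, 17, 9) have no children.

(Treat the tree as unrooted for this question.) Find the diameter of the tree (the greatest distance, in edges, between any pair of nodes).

11

BFS from 13 reaches 1 last, at distance 11; BFS from 1 confirms no node is farther.
Path: 13 - 4 - 12 - 8 - 10 - 7 - 18 - 0 - 14 - 3 - 15 - 1.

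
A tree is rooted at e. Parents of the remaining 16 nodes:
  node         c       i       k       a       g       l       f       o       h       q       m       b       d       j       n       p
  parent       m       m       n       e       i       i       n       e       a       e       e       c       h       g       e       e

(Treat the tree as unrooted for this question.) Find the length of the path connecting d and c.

5

Walking from d: d–h–a–e–m–c. Length 5.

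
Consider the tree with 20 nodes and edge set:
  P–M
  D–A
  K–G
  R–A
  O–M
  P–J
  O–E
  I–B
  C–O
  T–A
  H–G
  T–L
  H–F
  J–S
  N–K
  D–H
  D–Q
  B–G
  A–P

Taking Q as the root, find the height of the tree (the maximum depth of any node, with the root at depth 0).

6

E sits deepest: Q-D-A-P-M-O-E — 6 edges from the root.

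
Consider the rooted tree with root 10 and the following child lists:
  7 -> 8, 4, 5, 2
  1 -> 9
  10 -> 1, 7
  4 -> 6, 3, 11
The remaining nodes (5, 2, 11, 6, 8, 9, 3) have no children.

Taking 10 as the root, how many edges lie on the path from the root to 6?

3

10 → 7 → 4 → 6 — 3 edges.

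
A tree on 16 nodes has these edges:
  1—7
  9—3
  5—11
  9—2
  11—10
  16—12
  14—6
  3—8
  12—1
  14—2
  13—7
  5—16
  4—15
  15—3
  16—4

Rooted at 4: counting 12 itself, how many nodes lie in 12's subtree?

Descendants of 12 (including itself): 12, 1, 7, 13. That's 4.

4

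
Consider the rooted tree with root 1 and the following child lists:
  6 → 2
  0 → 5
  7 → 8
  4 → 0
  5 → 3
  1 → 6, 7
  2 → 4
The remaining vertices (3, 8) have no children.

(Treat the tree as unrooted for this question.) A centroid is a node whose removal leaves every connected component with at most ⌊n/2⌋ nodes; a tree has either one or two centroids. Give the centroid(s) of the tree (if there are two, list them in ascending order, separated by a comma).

2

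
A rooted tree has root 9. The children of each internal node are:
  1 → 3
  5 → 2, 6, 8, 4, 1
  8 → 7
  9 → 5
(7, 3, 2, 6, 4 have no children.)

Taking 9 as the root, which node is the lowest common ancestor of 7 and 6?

7's ancestor chain is 7, 8, 5, 9 and 6's is 6, 5, 9; they first meet at 5.

5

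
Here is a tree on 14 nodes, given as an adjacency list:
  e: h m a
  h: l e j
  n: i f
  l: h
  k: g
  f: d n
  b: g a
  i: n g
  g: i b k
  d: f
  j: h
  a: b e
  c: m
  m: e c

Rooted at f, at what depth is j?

8

Path from f to j: f – n – i – g – b – a – e – h – j, which has 8 edges.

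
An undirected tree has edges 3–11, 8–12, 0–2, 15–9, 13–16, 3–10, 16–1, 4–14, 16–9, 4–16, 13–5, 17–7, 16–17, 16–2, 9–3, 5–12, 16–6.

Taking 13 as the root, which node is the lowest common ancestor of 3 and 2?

Ancestors of 3 (toward the root): 3, 9, 16, 13.
Ancestors of 2: 2, 16, 13.
The deepest node appearing in both lists is 16.

16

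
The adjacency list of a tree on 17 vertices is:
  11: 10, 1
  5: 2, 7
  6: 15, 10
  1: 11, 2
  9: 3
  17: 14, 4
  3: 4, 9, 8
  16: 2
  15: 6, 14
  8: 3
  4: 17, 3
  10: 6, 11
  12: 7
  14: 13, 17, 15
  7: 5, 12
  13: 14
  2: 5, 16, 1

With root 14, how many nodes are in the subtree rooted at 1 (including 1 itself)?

Descendants of 1 (including itself): 1, 2, 5, 16, 7, 12. That's 6.

6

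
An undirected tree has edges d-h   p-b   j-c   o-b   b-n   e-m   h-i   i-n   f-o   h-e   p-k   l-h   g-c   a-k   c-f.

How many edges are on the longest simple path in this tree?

BFS from j reaches m last, at distance 9; BFS from m confirms no node is farther.
Path: j - c - f - o - b - n - i - h - e - m.

9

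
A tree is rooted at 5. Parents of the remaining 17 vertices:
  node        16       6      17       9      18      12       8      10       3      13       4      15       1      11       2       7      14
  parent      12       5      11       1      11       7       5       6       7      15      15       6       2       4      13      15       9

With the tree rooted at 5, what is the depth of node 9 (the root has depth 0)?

6

Climbing from 9 to the root: 9 – 1 – 2 – 13 – 15 – 6 – 5. That's 6 steps.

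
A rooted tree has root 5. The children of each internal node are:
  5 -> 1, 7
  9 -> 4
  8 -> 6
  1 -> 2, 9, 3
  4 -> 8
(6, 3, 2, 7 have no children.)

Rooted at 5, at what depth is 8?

4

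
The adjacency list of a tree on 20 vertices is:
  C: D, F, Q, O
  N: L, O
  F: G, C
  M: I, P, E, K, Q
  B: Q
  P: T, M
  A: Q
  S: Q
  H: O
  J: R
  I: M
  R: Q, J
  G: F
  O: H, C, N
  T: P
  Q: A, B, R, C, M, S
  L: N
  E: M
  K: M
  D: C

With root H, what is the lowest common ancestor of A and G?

C

Path A→root: A Q C O H; path G→root: G F C O H.
First common node: C.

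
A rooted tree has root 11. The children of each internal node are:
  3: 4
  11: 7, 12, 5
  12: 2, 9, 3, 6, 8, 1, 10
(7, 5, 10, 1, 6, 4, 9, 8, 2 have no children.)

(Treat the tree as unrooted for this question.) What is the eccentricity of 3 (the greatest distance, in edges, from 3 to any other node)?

A farthest node from 3 is 7 (5 also at distance 3).
The path 3-12-11-7 has 3 edges.

3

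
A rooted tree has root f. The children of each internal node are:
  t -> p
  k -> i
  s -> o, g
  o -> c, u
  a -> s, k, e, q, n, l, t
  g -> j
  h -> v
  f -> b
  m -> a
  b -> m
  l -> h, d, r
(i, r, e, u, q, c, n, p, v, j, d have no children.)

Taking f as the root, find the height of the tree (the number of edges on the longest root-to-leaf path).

6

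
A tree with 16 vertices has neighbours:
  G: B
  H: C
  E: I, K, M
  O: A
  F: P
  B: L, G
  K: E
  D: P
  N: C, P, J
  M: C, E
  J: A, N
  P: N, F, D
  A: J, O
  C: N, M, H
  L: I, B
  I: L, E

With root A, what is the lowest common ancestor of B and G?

Path B→root: B L I E M C N J A; path G→root: G B L I E M C N J A.
First common node: B.

B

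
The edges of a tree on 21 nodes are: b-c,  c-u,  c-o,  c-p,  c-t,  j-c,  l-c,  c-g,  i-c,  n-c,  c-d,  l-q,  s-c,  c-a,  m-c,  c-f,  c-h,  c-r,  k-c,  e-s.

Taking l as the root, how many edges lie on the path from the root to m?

2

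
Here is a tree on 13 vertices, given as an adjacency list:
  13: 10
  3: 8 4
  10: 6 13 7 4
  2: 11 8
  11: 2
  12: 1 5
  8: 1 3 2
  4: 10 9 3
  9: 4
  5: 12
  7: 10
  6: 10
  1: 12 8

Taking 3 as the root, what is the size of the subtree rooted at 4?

Descendants of 4 (including itself): 4, 10, 9, 7, 6, 13. That's 6.

6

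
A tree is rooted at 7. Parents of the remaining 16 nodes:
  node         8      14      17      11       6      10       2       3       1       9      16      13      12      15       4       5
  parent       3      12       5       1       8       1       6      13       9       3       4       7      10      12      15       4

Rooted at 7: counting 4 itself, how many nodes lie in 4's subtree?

4

The subtree rooted at 4 contains: 4, 5, 16, 17 — 4 nodes.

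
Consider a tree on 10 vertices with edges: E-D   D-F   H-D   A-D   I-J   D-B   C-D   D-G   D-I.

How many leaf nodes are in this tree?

8

Exactly 8 nodes have a single neighbour: A, B, C, E, F, G, H, J.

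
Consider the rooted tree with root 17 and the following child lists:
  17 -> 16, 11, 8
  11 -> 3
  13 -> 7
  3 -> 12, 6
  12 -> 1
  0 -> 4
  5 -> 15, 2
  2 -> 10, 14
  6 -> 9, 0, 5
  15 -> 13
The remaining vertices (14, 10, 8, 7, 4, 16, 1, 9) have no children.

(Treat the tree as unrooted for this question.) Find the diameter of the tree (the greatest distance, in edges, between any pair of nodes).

A longest path is 7 – 13 – 15 – 5 – 6 – 3 – 11 – 17 – 16, with 8 edges.

8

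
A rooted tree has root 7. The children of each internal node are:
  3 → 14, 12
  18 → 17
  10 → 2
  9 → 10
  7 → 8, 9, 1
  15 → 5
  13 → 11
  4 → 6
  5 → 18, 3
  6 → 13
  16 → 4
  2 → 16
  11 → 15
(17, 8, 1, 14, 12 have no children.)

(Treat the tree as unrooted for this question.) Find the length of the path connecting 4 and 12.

7

4–6–13–11–15–5–3–12: 7 edges.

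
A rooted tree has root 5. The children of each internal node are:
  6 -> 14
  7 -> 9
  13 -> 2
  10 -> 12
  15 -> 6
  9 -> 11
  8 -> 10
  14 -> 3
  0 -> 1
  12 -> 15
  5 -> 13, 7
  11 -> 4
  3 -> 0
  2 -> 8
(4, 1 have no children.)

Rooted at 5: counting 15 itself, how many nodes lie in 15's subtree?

6

15's subtree: {15, 6, 14, 3, 0, 1}, size 6.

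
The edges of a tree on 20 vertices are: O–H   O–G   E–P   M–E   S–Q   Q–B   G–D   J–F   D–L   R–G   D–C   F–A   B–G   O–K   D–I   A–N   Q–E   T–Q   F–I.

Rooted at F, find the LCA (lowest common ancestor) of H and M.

G

Ancestors of H (toward the root): H, O, G, D, I, F.
Ancestors of M: M, E, Q, B, G, D, I, F.
The deepest node appearing in both lists is G.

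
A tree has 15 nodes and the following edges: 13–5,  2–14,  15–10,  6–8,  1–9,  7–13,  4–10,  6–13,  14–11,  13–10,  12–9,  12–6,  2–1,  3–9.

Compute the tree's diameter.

9

A longest path is 11-14-2-1-9-12-6-13-10-15, with 9 edges.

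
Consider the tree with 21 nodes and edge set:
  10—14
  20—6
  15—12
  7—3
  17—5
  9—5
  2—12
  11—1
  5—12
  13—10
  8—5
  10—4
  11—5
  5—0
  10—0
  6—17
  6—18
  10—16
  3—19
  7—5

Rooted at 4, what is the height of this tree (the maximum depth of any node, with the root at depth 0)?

The longest root-to-leaf path is 4 – 10 – 0 – 5 – 17 – 6 – 18 (6 edges).

6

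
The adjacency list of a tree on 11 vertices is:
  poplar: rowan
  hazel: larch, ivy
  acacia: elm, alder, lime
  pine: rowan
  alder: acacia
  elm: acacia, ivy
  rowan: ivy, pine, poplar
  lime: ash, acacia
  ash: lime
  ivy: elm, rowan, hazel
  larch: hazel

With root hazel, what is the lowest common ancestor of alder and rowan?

Path alder→root: alder acacia elm ivy hazel; path rowan→root: rowan ivy hazel.
First common node: ivy.

ivy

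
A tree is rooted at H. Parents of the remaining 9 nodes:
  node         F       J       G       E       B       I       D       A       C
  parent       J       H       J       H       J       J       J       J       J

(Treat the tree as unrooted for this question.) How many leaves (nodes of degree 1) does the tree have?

The leaves are A, B, C, D, E, F, G, I.
That is 8 leaves.

8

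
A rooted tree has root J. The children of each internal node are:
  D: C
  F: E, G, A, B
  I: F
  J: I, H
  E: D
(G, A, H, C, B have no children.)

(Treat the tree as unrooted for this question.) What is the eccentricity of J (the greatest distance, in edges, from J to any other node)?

Distances from J peak at 5, attained at C.
J-I-F-E-D-C

5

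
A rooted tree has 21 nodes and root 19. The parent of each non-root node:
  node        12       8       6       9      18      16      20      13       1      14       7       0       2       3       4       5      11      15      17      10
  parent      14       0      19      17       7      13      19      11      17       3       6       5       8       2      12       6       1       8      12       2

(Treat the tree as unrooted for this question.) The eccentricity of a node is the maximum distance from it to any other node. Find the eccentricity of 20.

14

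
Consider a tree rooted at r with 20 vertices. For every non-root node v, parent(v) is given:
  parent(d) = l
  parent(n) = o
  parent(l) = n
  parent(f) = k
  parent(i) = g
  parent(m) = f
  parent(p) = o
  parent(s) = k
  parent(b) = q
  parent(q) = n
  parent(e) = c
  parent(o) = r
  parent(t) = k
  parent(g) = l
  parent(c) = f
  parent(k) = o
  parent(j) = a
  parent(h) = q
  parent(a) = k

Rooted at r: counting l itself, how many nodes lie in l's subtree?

l's subtree: {l, g, d, i}, size 4.

4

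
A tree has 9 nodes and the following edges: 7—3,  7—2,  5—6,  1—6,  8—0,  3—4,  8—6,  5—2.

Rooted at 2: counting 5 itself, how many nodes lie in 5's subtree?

5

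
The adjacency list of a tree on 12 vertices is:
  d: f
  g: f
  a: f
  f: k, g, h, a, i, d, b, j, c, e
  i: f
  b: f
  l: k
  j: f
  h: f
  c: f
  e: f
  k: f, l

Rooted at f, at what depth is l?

2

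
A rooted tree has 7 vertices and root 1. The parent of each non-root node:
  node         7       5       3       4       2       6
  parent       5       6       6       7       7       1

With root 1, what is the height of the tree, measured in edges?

A deepest node is 2, reached by 1 – 6 – 5 – 7 – 2.
That path has 4 edges, so the height is 4.

4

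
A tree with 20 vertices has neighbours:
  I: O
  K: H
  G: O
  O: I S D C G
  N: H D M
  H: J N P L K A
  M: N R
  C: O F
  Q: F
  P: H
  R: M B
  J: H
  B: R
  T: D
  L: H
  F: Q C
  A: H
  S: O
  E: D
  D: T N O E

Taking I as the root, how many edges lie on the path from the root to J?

5

I → O → D → N → H → J — 5 edges.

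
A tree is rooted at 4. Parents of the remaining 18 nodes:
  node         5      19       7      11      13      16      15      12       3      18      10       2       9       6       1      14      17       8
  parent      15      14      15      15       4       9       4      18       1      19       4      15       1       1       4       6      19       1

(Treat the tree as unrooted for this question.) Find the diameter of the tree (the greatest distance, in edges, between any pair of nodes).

BFS from 12 reaches 2 last, at distance 8; BFS from 2 confirms no node is farther.
Path: 12 - 18 - 19 - 14 - 6 - 1 - 4 - 15 - 2.

8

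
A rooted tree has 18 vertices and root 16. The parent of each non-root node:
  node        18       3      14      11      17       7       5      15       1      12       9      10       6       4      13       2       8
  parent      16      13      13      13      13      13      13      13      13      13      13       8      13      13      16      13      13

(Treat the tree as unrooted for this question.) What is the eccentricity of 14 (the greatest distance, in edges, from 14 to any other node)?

3

A farthest node from 14 is 10 (18 also at distance 3).
The path 14-13-8-10 has 3 edges.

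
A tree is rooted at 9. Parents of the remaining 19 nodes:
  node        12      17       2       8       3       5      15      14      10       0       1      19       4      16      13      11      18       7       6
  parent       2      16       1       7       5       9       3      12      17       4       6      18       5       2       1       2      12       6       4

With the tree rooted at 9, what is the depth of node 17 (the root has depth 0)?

7

9–5–4–6–1–2–16–17 — 7 edges.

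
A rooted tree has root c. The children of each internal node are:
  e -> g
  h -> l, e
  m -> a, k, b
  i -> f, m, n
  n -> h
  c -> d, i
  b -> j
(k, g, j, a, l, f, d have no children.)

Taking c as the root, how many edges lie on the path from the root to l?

Climbing from l to the root: l → h → n → i → c. That's 4 steps.

4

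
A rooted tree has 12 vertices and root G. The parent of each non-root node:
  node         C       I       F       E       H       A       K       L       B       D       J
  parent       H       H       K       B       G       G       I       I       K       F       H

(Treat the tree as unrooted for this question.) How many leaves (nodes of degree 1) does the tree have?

6

Exactly 6 nodes have a single neighbour: A, C, D, E, J, L.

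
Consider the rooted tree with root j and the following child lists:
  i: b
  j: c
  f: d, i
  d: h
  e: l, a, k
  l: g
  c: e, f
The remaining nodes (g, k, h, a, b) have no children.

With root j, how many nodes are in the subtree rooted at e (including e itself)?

5

e's subtree: {e, l, a, k, g}, size 5.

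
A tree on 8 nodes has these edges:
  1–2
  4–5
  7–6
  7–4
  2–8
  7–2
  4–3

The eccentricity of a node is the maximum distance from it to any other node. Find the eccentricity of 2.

3

The node farthest from 2 is 3 (5 also at distance 3), via 2-7-4-3 — 3 edges.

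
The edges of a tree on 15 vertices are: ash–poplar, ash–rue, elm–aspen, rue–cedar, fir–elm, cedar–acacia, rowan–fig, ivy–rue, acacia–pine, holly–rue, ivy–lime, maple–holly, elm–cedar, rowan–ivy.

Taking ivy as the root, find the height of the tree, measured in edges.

pine sits deepest: ivy-rue-cedar-acacia-pine — 4 edges from the root.

4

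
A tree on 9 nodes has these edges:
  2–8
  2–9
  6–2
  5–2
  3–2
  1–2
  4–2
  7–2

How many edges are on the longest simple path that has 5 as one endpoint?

2

Distances from 5 peak at 2, attained at 3 (4, 6, 7, 9, 8, 1 also at distance 2).
5 – 2 – 3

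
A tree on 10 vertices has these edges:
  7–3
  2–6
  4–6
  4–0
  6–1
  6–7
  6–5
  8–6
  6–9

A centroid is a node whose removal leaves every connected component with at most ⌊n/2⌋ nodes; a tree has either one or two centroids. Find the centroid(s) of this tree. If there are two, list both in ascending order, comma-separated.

Removing 6 splits the tree into components of sizes 2, 2, 1, 1, 1, 1, 1; the largest is 2 ≤ ⌊10/2⌋ = 5.
Every other node leaves some component of size > 5, so the centroid is unique.

6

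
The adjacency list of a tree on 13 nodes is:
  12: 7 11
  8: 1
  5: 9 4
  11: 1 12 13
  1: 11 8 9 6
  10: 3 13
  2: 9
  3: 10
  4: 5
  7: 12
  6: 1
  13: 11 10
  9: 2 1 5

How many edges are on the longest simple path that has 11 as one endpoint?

Distances from 11 peak at 4, attained at 4.
11-1-9-5-4

4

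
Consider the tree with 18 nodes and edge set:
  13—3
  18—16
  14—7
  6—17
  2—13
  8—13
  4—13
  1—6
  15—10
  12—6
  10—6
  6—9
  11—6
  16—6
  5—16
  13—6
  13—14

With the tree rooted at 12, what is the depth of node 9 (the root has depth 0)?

Climbing from 9 to the root: 9 → 6 → 12. That's 2 steps.

2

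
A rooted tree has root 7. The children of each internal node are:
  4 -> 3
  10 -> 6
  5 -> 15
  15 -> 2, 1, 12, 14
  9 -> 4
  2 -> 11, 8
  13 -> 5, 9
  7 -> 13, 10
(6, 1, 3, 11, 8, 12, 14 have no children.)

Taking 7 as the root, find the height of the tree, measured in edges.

5

A deepest node is 8, reached by 7 – 13 – 5 – 15 – 2 – 8.
That path has 5 edges, so the height is 5.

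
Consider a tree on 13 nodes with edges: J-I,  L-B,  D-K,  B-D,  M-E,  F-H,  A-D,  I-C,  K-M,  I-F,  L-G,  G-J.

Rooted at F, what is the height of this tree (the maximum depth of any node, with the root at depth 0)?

9

The longest root-to-leaf path is F – I – J – G – L – B – D – K – M – E (9 edges).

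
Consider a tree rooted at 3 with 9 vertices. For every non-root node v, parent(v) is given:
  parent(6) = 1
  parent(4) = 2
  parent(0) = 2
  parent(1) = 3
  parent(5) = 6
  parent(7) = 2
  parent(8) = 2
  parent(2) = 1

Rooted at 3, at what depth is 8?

Climbing from 8 to the root: 8 – 2 – 1 – 3. That's 3 steps.

3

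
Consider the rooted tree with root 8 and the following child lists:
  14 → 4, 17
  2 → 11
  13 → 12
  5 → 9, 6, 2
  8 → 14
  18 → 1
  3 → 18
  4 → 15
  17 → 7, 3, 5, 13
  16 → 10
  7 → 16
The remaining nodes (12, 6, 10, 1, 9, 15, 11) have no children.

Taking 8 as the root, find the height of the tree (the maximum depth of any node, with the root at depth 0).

5

10 sits deepest: 8 – 14 – 17 – 7 – 16 – 10 — 5 edges from the root.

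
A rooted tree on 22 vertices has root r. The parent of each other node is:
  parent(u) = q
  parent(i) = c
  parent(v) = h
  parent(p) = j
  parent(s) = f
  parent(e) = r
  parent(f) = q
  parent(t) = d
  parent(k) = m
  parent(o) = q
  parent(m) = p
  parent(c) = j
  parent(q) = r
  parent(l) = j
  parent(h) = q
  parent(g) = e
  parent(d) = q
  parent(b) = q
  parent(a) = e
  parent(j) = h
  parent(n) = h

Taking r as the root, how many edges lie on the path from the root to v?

3

Path from r to v: r → q → h → v, which has 3 edges.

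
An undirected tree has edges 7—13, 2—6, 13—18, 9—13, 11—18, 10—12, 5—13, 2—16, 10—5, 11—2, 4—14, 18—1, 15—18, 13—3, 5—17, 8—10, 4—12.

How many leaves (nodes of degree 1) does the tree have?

Exactly 10 nodes have a single neighbour: 1, 3, 6, 7, 8, 9, 14, 15, 16, 17.

10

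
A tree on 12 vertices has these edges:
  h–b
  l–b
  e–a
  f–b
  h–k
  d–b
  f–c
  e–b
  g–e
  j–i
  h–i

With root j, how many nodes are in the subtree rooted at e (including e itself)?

Descendants of e (including itself): e, a, g. That's 3.

3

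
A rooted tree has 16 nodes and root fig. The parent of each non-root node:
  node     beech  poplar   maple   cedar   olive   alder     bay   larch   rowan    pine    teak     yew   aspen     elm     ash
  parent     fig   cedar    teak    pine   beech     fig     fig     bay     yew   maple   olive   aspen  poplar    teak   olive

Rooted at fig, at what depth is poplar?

7

fig – beech – olive – teak – maple – pine – cedar – poplar — 7 edges.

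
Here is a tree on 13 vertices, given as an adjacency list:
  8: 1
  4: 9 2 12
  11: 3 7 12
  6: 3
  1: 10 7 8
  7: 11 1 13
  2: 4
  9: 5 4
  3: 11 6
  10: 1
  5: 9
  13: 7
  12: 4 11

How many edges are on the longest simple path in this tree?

7

BFS from 5 reaches 8 last, at distance 7; BFS from 8 confirms no node is farther.
Path: 5 – 9 – 4 – 12 – 11 – 7 – 1 – 8.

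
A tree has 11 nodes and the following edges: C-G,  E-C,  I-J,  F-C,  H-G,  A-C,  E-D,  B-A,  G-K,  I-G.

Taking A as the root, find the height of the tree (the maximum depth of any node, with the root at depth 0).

4

J sits deepest: A–C–G–I–J — 4 edges from the root.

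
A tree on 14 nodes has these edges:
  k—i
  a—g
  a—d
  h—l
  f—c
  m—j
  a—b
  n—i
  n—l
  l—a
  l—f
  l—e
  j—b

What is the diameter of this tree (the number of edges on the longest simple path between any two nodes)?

Starting from m, a farthest node is k at distance 7.
One longest path: m–j–b–a–l–n–i–k.
So the diameter is 7.

7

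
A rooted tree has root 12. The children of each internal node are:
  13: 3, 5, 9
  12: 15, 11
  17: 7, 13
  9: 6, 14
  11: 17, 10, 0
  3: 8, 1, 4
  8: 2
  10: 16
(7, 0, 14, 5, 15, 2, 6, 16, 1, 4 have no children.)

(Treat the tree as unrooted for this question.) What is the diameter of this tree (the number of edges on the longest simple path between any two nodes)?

BFS from 15 reaches 2 last, at distance 7; BFS from 2 confirms no node is farther.
Path: 15–12–11–17–13–3–8–2.

7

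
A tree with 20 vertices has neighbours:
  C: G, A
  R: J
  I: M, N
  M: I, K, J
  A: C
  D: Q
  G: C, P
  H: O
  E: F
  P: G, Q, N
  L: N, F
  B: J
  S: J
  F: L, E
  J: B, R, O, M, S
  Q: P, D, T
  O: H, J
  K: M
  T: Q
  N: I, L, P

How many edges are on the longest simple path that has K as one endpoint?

The node farthest from K is A, via K-M-I-N-P-G-C-A — 7 edges.

7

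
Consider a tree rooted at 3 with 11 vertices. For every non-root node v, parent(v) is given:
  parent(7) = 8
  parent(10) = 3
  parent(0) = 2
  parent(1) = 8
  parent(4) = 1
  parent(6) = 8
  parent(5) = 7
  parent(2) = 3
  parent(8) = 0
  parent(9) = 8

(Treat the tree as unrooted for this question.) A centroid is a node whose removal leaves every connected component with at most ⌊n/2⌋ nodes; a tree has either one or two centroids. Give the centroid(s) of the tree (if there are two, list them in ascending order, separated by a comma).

8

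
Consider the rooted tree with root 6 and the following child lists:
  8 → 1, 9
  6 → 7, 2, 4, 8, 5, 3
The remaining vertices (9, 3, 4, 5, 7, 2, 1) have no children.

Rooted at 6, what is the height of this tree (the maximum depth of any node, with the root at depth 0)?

9 sits deepest: 6 – 8 – 9 — 2 edges from the root.

2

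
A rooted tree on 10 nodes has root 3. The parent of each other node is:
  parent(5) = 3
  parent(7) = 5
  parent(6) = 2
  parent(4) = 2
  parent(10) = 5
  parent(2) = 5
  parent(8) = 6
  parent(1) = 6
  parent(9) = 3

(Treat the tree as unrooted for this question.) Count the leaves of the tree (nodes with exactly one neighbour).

6

The leaves are 1, 4, 7, 8, 9, 10.
That is 6 leaves.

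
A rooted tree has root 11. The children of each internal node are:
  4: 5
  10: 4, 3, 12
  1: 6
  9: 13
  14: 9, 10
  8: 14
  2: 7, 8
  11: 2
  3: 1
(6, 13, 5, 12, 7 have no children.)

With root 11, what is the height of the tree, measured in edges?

7

The longest root-to-leaf path is 11 → 2 → 8 → 14 → 10 → 3 → 1 → 6 (7 edges).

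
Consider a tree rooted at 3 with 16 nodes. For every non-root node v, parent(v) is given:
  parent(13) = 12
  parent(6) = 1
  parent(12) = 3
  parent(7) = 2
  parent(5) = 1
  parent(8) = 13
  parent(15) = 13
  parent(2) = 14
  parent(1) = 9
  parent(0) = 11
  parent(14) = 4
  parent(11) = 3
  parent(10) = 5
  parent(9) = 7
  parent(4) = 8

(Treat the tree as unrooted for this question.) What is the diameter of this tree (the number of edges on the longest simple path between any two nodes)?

BFS from 0 reaches 10 last, at distance 13; BFS from 10 confirms no node is farther.
Path: 0-11-3-12-13-8-4-14-2-7-9-1-5-10.

13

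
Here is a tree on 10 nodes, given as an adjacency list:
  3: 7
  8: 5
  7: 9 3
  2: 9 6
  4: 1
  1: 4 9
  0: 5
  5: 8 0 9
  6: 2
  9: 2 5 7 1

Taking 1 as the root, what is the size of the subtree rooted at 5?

3

5's subtree: {5, 8, 0}, size 3.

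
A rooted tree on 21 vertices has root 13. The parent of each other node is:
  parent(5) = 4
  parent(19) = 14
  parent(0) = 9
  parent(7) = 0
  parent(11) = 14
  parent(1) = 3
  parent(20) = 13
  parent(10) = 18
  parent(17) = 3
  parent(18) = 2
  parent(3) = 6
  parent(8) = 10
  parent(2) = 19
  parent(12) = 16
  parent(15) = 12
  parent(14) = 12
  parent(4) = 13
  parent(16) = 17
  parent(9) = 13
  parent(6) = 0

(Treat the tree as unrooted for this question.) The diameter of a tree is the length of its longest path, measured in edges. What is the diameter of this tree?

15

BFS from 8 reaches 5 last, at distance 15; BFS from 5 confirms no node is farther.
Path: 8 – 10 – 18 – 2 – 19 – 14 – 12 – 16 – 17 – 3 – 6 – 0 – 9 – 13 – 4 – 5.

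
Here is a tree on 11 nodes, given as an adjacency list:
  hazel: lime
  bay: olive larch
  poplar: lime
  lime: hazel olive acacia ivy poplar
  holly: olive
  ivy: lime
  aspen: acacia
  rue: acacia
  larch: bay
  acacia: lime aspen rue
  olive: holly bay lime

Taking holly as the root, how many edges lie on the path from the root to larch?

holly–olive–bay–larch — 3 edges.

3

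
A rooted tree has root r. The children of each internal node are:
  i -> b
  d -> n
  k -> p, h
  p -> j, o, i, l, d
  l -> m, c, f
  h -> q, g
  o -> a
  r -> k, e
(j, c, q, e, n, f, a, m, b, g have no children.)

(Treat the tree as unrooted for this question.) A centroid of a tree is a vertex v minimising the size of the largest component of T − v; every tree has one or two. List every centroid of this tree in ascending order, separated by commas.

p

Delete p: the remaining components have sizes 6, 4, 2, 2, 2, 1. Max 6 ≤ 9, so p is a centroid.
No neighbour of p does as well, so p is the unique centroid.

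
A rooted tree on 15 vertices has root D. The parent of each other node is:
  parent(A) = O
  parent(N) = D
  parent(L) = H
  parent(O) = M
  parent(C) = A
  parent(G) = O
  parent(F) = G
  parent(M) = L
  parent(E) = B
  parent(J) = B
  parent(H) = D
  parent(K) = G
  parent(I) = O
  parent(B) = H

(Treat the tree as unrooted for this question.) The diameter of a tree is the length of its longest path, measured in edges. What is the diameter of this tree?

BFS from N reaches C last, at distance 7; BFS from C confirms no node is farther.
Path: N - D - H - L - M - O - A - C.

7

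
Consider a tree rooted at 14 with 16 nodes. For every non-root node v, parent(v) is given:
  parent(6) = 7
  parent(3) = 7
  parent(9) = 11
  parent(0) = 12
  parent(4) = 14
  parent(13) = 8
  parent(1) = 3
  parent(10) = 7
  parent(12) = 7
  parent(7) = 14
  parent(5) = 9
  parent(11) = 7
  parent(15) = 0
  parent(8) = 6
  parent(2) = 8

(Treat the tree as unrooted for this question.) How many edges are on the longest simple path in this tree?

6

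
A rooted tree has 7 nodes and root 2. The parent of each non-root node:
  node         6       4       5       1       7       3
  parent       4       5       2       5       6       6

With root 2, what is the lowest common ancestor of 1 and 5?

Ancestors of 1 (toward the root): 1, 5, 2.
Ancestors of 5: 5, 2.
The deepest node appearing in both lists is 5.

5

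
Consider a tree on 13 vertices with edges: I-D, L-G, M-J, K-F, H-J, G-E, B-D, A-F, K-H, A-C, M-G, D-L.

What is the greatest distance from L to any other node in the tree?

The node farthest from L is C, via L–G–M–J–H–K–F–A–C — 8 edges.

8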